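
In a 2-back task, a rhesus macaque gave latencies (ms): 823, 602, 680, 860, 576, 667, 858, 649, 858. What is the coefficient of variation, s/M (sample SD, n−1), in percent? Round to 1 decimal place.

n = 9, Σ = 6573, M = 730.3333
Σ(x−M)² = 111446.000; s = √(111446.000/8) = 118.0286
CV = 118.0286 / 730.3333 = 0.16161 = 16.161%

16.2%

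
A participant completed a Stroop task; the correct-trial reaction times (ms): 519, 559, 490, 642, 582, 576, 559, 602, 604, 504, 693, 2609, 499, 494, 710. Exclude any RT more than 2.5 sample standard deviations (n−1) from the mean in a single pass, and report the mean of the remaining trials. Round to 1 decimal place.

573.8 ms

n = 15, ΣRT = 10642, M = 709.467
Σ(x−M)² = 3932445.73; s = √(3932445.73/14) = 529.990
Cutoffs: 709.467 ± 2.5·529.990 → [-615.5, 2034.4]
Outside: 2609 → excluded.
Retained (n=14): Σ = 8033, mean = 8033/14 = 573.786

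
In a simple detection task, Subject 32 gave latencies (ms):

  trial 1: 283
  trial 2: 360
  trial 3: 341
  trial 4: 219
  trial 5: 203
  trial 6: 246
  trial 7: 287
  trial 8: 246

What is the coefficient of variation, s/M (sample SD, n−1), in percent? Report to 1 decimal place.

20.4%

n = 8, Σ = 2185, M = 273.1250
Σ(x−M)² = 21762.875; s = √(21762.875/7) = 55.7582
CV = 55.7582 / 273.1250 = 0.20415 = 20.415%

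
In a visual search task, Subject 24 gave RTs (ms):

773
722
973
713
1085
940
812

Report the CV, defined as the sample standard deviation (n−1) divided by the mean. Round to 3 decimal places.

n = 7, Σ = 6018, M = 859.7143
Σ(x−M)² = 120319.429; s = √(120319.429/6) = 141.6095
CV = 141.6095 / 859.7143 = 0.16472

0.165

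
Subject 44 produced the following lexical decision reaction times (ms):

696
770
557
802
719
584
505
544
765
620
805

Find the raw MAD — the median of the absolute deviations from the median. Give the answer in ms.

Sorted: 505, 544, 557, 584, 620, 696, 719, 765, 770, 802, 805 → median = 696
|x − 696|: 0, 74, 139, 106, 23, 112, 191, 152, 69, 76, 109
Sorted deviations: 0, 23, 69, 74, 76, 106, 109, 112, 139, 152, 191 → MAD = 106

106 ms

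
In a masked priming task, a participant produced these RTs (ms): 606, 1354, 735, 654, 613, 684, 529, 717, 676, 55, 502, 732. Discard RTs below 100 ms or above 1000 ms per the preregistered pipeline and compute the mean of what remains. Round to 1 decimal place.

Excluded: 55, 1354
Retained (n=10): Σ = 6448
Mean = 6448/10 = 644.8000

644.8 ms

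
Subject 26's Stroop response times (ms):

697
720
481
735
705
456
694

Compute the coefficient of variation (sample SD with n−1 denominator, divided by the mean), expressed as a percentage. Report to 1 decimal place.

n = 7, Σ = 4488, M = 641.1429
Σ(x−M)² = 84942.857; s = √(84942.857/6) = 118.9838
CV = 118.9838 / 641.1429 = 0.18558 = 18.558%

18.6%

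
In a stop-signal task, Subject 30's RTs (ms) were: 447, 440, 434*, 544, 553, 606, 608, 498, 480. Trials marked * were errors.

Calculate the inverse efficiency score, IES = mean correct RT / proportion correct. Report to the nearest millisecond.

Correct trials (n=8): 447, 440, 544, 553, 606, 608, 498, 480
Mean correct RT = 4176/8 = 522.0000 ms
Proportion correct = 8/9
IES = 522.0000 / (8/9) = 587.250 ms

587 ms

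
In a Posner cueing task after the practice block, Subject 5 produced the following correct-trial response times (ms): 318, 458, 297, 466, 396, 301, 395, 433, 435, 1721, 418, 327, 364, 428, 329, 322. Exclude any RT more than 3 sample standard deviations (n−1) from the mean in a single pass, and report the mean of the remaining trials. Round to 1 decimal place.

379.1 ms

n = 16, ΣRT = 7408, M = 463.000
Σ(x−M)² = 1737604.00; s = √(1737604.00/15) = 340.353
Cutoffs: 463.000 ± 3·340.353 → [-558.1, 1484.1]
Outside: 1721 → excluded.
Retained (n=15): Σ = 5687, mean = 5687/15 = 379.133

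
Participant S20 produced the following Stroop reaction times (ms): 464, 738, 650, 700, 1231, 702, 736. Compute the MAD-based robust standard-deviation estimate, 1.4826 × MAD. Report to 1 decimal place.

53.4 ms

Sorted: 464, 650, 700, 702, 736, 738, 1231 → median = 702
|x − 702| sorted: 0, 2, 34, 36, 52, 238, 529 → MAD = 36
Robust SD ≈ 1.4826 × 36 = 53.374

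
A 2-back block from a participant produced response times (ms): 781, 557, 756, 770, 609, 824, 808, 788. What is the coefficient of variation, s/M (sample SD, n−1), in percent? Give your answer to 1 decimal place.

n = 8, Σ = 5893, M = 736.6250
Σ(x−M)² = 67379.875; s = √(67379.875/7) = 98.1106
CV = 98.1106 / 736.6250 = 0.13319 = 13.319%

13.3%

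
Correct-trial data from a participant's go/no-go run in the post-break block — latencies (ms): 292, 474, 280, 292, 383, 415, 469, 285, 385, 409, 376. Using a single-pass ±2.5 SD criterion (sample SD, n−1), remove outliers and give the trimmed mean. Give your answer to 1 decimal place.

n = 11, ΣRT = 4060, M = 369.091
Σ(x−M)² = 52076.91; s = √(52076.91/10) = 72.164
Cutoffs: 369.091 ± 2.5·72.164 → [188.7, 549.5]
No RTs fall outside the cutoffs; all 11 retained. Mean = 4060/11 = 369.091

369.1 ms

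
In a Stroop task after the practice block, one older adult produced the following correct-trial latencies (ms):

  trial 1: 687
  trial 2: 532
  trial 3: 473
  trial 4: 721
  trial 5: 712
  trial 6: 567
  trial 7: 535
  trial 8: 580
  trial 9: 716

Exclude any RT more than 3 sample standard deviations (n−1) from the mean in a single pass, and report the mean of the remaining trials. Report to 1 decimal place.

n = 9, ΣRT = 5523, M = 613.667
Σ(x−M)² = 72996.00; s = √(72996.00/8) = 95.522
Cutoffs: 613.667 ± 3·95.522 → [327.1, 900.2]
No RTs fall outside the cutoffs; all 9 retained. Mean = 5523/9 = 613.667

613.7 ms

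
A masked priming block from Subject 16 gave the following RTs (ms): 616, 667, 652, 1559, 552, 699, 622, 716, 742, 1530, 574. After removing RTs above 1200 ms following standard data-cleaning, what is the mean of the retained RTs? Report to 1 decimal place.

648.9 ms

Excluded: 1530, 1559
Retained (n=9): Σ = 5840
Mean = 5840/9 = 648.8889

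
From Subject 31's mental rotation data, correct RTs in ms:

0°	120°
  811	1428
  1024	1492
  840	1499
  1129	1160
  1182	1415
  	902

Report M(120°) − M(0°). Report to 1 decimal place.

318.8 ms

M(0°) = 4986/5 = 997.200
M(120°) = 7896/6 = 1316.000
Difference = 1316.000 − 997.200 = 318.800 ms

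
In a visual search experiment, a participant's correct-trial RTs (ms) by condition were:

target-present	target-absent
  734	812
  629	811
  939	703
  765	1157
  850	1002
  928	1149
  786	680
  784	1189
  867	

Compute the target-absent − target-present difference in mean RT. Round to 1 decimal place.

128.8 ms

M(target-present) = 7282/9 = 809.111
M(target-absent) = 7503/8 = 937.875
Difference = 937.875 − 809.111 = 128.764 ms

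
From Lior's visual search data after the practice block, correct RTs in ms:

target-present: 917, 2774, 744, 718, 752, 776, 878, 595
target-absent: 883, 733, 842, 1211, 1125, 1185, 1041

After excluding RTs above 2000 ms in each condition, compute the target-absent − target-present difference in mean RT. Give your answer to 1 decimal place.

234.3 ms

target-present: exclude 2774
M(target-present) = 5380/7 = 768.571
M(target-absent) = 7020/7 = 1002.857
Difference = 1002.857 − 768.571 = 234.286 ms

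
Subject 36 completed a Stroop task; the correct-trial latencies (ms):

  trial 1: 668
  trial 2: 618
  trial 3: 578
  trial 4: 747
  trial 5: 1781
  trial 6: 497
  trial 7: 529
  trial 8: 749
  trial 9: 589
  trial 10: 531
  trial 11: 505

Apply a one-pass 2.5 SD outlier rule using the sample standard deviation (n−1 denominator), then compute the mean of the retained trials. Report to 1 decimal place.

601.1 ms

n = 11, ΣRT = 7792, M = 708.364
Σ(x−M)² = 1344390.55; s = √(1344390.55/10) = 366.659
Cutoffs: 708.364 ± 2.5·366.659 → [-208.3, 1625.0]
Outside: 1781 → excluded.
Retained (n=10): Σ = 6011, mean = 6011/10 = 601.100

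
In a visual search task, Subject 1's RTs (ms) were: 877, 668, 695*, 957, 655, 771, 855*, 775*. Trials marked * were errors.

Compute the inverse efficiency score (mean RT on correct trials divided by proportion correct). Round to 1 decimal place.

1257.0 ms

Correct trials (n=5): 877, 668, 957, 655, 771
Mean correct RT = 3928/5 = 785.6000 ms
Proportion correct = 5/8
IES = 785.6000 / (5/8) = 1256.960 ms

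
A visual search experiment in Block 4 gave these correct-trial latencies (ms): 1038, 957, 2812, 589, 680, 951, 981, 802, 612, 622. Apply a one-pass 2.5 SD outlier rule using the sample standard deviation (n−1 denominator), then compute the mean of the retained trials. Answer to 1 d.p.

n = 10, ΣRT = 10044, M = 1004.400
Σ(x−M)² = 3893158.40; s = √(3893158.40/9) = 657.703
Cutoffs: 1004.400 ± 2.5·657.703 → [-639.9, 2648.7]
Outside: 2812 → excluded.
Retained (n=9): Σ = 7232, mean = 7232/9 = 803.556

803.6 ms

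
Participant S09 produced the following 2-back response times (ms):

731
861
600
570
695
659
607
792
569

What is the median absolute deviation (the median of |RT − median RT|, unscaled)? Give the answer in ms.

72 ms

Sorted: 569, 570, 600, 607, 659, 695, 731, 792, 861 → median = 659
|x − 659|: 72, 202, 59, 89, 36, 0, 52, 133, 90
Sorted deviations: 0, 36, 52, 59, 72, 89, 90, 133, 202 → MAD = 72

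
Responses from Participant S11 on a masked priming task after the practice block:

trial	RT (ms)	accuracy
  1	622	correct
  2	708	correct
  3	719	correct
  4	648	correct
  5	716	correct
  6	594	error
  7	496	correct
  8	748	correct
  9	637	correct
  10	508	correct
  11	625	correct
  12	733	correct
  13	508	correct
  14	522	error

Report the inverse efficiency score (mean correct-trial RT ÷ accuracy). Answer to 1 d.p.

745.5 ms

Correct trials (n=12): 622, 708, 719, 648, 716, 496, 748, 637, 508, 625, 733, 508
Mean correct RT = 7668/12 = 639.0000 ms
Proportion correct = 12/14
IES = 639.0000 / (12/14) = 745.500 ms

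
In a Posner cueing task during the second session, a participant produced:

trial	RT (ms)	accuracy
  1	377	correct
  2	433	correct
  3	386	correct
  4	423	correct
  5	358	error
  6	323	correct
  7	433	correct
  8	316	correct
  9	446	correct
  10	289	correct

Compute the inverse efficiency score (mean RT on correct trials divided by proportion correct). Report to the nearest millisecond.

Correct trials (n=9): 377, 433, 386, 423, 323, 433, 316, 446, 289
Mean correct RT = 3426/9 = 380.6667 ms
Proportion correct = 9/10
IES = 380.6667 / (9/10) = 422.963 ms

423 ms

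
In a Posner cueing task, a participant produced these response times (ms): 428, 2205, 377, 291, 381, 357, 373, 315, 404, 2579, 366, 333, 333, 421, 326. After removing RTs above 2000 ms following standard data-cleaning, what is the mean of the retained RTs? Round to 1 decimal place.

361.9 ms

Excluded: 2205, 2579
Retained (n=13): Σ = 4705
Mean = 4705/13 = 361.9231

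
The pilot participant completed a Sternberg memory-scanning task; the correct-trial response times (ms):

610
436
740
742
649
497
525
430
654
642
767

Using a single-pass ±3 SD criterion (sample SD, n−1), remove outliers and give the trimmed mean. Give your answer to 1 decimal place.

n = 11, ΣRT = 6692, M = 608.364
Σ(x−M)² = 146094.55; s = √(146094.55/10) = 120.870
Cutoffs: 608.364 ± 3·120.870 → [245.8, 971.0]
No RTs fall outside the cutoffs; all 11 retained. Mean = 6692/11 = 608.364

608.4 ms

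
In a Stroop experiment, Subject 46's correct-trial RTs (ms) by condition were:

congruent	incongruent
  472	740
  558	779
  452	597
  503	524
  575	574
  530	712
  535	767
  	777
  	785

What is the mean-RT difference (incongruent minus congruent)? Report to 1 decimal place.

M(congruent) = 3625/7 = 517.857
M(incongruent) = 6255/9 = 695.000
Difference = 695.000 − 517.857 = 177.143 ms

177.1 ms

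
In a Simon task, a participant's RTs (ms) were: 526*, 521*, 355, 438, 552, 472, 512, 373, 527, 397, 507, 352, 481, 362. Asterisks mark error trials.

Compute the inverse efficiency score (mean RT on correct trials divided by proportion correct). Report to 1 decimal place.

518.0 ms

Correct trials (n=12): 355, 438, 552, 472, 512, 373, 527, 397, 507, 352, 481, 362
Mean correct RT = 5328/12 = 444.0000 ms
Proportion correct = 12/14
IES = 444.0000 / (12/14) = 518.000 ms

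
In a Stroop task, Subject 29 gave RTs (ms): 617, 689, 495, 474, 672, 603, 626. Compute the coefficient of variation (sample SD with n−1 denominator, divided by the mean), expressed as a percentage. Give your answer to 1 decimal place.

13.8%

n = 7, Σ = 4176, M = 596.5714
Σ(x−M)² = 40897.714; s = √(40897.714/6) = 82.5608
CV = 82.5608 / 596.5714 = 0.13839 = 13.839%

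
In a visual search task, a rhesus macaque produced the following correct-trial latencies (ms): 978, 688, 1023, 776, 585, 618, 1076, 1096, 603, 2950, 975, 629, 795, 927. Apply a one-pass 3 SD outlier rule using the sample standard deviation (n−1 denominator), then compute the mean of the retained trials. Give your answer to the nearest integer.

n = 14, ΣRT = 13719, M = 979.929
Σ(x−M)² = 4621762.93; s = √(4621762.93/13) = 596.255
Cutoffs: 979.929 ± 3·596.255 → [-808.8, 2768.7]
Outside: 2950 → excluded.
Retained (n=13): Σ = 10769, mean = 10769/13 = 828.385

828 ms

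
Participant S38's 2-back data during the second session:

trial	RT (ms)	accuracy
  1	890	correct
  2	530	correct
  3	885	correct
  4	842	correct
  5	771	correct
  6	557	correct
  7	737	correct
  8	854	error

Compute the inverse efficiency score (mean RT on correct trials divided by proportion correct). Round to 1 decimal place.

850.9 ms

Correct trials (n=7): 890, 530, 885, 842, 771, 557, 737
Mean correct RT = 5212/7 = 744.5714 ms
Proportion correct = 7/8
IES = 744.5714 / (7/8) = 850.939 ms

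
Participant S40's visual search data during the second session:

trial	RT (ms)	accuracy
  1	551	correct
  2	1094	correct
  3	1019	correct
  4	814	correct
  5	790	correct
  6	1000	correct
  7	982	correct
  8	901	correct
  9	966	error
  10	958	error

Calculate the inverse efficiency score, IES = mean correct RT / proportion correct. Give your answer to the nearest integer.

1117 ms

Correct trials (n=8): 551, 1094, 1019, 814, 790, 1000, 982, 901
Mean correct RT = 7151/8 = 893.8750 ms
Proportion correct = 8/10
IES = 893.8750 / (8/10) = 1117.344 ms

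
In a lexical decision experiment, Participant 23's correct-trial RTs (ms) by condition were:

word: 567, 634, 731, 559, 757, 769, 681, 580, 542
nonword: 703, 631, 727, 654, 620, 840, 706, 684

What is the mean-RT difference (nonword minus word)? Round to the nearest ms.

M(word) = 5820/9 = 646.667
M(nonword) = 5565/8 = 695.625
Difference = 695.625 − 646.667 = 48.958 ms

49 ms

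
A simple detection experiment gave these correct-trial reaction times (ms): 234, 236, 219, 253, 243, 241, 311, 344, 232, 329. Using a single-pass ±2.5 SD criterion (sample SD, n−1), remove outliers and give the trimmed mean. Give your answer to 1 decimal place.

264.2 ms

n = 10, ΣRT = 2642, M = 264.200
Σ(x−M)² = 18657.60; s = √(18657.60/9) = 45.531
Cutoffs: 264.200 ± 2.5·45.531 → [150.4, 378.0]
No RTs fall outside the cutoffs; all 10 retained. Mean = 2642/10 = 264.200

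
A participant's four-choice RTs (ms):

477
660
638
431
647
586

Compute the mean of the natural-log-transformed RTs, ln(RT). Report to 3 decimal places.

ln(RT): 6.1675, 6.4922, 6.4583, 6.0661, 6.4723, 6.3733
Σ ln(RT) = 38.0299
Mean = 38.0299/6 = 6.33831

6.338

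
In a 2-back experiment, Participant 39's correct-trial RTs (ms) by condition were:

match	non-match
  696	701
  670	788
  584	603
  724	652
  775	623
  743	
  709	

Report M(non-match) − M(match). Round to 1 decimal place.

-26.7 ms

M(match) = 4901/7 = 700.143
M(non-match) = 3367/5 = 673.400
Difference = 673.400 − 700.143 = -26.743 ms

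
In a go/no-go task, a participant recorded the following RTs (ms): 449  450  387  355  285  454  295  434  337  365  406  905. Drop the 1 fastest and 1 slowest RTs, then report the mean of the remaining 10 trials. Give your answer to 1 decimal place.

Sorted: 285, 295, 337, 355, 365, 387, 406, 434, 449, 450, 454, 905
Drop lowest 1 (285) and highest 1 (905)
Remaining (n=10): Σ = 3932, mean = 3932/10 = 393.200

393.2 ms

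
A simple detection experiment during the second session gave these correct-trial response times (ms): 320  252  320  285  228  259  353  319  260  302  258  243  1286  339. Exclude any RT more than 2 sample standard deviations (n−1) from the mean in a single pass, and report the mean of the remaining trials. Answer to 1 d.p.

287.5 ms

n = 14, ΣRT = 5024, M = 358.857
Σ(x−M)² = 945199.71; s = √(945199.71/13) = 269.644
Cutoffs: 358.857 ± 2·269.644 → [-180.4, 898.1]
Outside: 1286 → excluded.
Retained (n=13): Σ = 3738, mean = 3738/13 = 287.538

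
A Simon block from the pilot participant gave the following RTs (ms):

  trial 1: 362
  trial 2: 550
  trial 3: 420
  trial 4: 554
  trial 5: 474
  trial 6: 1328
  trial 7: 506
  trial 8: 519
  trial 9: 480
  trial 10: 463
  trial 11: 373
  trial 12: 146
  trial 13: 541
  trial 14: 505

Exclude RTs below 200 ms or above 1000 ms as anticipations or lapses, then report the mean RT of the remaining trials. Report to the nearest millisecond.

479 ms

Excluded: 146, 1328
Retained (n=12): Σ = 5747
Mean = 5747/12 = 478.9167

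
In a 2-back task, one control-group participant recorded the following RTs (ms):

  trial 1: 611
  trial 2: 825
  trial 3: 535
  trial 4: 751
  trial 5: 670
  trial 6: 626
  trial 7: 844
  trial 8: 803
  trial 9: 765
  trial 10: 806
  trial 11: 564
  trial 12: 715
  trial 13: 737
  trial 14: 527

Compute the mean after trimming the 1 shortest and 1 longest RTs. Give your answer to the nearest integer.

701 ms

Sorted: 527, 535, 564, 611, 626, 670, 715, 737, 751, 765, 803, 806, 825, 844
Drop lowest 1 (527) and highest 1 (844)
Remaining (n=12): Σ = 8408, mean = 8408/12 = 700.667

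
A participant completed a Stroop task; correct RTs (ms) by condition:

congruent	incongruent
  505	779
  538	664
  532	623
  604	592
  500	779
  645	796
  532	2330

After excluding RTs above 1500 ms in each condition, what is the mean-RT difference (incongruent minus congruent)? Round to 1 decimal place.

154.6 ms

incongruent: exclude 2330
M(congruent) = 3856/7 = 550.857
M(incongruent) = 4233/6 = 705.500
Difference = 705.500 − 550.857 = 154.643 ms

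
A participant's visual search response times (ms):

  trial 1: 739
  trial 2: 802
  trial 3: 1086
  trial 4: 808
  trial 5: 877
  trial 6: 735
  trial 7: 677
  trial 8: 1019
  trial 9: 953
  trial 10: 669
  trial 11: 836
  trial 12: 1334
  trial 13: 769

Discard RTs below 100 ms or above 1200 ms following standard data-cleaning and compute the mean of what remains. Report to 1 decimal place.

Excluded: 1334
Retained (n=12): Σ = 9970
Mean = 9970/12 = 830.8333

830.8 ms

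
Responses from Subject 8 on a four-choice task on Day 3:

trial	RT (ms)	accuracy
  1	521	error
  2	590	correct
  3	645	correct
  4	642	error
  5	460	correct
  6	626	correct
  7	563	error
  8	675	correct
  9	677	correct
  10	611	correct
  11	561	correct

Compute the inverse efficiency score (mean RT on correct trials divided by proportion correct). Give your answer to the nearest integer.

Correct trials (n=8): 590, 645, 460, 626, 675, 677, 611, 561
Mean correct RT = 4845/8 = 605.6250 ms
Proportion correct = 8/11
IES = 605.6250 / (8/11) = 832.734 ms

833 ms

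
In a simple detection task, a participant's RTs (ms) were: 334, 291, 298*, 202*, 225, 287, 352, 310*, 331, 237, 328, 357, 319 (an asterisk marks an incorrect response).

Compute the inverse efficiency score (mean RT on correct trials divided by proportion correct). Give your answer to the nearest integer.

Correct trials (n=10): 334, 291, 225, 287, 352, 331, 237, 328, 357, 319
Mean correct RT = 3061/10 = 306.1000 ms
Proportion correct = 10/13
IES = 306.1000 / (10/13) = 397.930 ms

398 ms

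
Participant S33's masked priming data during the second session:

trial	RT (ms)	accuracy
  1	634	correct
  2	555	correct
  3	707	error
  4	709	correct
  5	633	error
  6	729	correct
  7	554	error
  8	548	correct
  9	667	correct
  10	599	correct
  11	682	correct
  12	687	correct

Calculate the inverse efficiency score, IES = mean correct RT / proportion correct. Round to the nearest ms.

861 ms

Correct trials (n=9): 634, 555, 709, 729, 548, 667, 599, 682, 687
Mean correct RT = 5810/9 = 645.5556 ms
Proportion correct = 9/12
IES = 645.5556 / (9/12) = 860.741 ms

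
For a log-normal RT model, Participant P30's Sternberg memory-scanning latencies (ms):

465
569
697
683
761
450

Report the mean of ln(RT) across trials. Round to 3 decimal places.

6.384

ln(RT): 6.1420, 6.3439, 6.5468, 6.5265, 6.6346, 6.1092
Σ ln(RT) = 38.3031
Mean = 38.3031/6 = 6.38385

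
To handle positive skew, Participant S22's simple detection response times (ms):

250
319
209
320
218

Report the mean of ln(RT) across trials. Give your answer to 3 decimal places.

ln(RT): 5.5215, 5.7652, 5.3423, 5.7683, 5.3845
Σ ln(RT) = 27.7818
Mean = 27.7818/5 = 5.55636

5.556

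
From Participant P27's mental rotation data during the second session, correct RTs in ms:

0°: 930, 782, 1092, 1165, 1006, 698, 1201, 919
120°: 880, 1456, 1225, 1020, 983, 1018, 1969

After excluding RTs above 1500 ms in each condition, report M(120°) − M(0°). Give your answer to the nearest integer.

120°: exclude 1969
M(0°) = 7793/8 = 974.125
M(120°) = 6582/6 = 1097.000
Difference = 1097.000 − 974.125 = 122.875 ms

123 ms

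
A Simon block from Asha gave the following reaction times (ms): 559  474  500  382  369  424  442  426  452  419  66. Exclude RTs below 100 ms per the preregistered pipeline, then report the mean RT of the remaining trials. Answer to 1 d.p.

444.7 ms

Excluded: 66
Retained (n=10): Σ = 4447
Mean = 4447/10 = 444.7000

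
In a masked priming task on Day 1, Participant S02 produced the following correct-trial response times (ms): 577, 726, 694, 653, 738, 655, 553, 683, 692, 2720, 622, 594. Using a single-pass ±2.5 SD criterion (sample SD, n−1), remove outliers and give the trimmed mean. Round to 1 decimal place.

n = 12, ΣRT = 9907, M = 825.583
Σ(x−M)² = 3951946.92; s = √(3951946.92/11) = 599.390
Cutoffs: 825.583 ± 2.5·599.390 → [-672.9, 2324.1]
Outside: 2720 → excluded.
Retained (n=11): Σ = 7187, mean = 7187/11 = 653.364

653.4 ms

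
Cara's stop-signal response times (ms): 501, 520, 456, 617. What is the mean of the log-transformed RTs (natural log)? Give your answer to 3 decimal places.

6.254

ln(RT): 6.2166, 6.2538, 6.1225, 6.4249
Σ ln(RT) = 25.0178
Mean = 25.0178/4 = 6.25445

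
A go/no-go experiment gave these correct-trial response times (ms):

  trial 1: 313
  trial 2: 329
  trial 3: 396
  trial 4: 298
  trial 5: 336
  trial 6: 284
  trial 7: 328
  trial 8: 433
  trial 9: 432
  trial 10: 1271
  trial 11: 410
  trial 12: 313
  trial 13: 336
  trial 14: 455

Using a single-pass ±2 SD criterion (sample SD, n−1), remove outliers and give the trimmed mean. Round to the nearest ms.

359 ms

n = 14, ΣRT = 5934, M = 423.857
Σ(x−M)² = 813341.71; s = √(813341.71/13) = 250.129
Cutoffs: 423.857 ± 2·250.129 → [-76.4, 924.1]
Outside: 1271 → excluded.
Retained (n=13): Σ = 4663, mean = 4663/13 = 358.692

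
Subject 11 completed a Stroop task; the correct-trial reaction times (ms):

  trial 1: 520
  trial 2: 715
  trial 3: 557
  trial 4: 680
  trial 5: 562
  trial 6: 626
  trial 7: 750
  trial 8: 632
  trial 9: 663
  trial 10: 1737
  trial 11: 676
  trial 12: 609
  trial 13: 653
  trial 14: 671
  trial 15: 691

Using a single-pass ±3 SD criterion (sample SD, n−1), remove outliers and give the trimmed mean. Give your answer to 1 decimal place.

643.2 ms

n = 15, ΣRT = 10742, M = 716.133
Σ(x−M)² = 1169939.73; s = √(1169939.73/14) = 289.080
Cutoffs: 716.133 ± 3·289.080 → [-151.1, 1583.4]
Outside: 1737 → excluded.
Retained (n=14): Σ = 9005, mean = 9005/14 = 643.214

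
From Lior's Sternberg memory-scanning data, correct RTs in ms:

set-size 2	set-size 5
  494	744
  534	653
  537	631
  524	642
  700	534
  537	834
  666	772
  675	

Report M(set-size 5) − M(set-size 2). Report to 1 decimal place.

M(set-size 2) = 4667/8 = 583.375
M(set-size 5) = 4810/7 = 687.143
Difference = 687.143 − 583.375 = 103.768 ms

103.8 ms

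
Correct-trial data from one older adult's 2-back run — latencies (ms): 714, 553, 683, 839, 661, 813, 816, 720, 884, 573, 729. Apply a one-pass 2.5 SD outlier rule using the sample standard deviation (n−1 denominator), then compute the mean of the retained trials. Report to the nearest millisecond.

726 ms

n = 11, ΣRT = 7985, M = 725.909
Σ(x−M)² = 113002.91; s = √(113002.91/10) = 106.303
Cutoffs: 725.909 ± 2.5·106.303 → [460.2, 991.7]
No RTs fall outside the cutoffs; all 11 retained. Mean = 7985/11 = 725.909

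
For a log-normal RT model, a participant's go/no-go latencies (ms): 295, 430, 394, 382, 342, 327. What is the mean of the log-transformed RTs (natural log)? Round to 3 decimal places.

ln(RT): 5.6870, 6.0638, 5.9764, 5.9454, 5.8348, 5.7900
Σ ln(RT) = 35.2973
Mean = 35.2973/6 = 5.88288

5.883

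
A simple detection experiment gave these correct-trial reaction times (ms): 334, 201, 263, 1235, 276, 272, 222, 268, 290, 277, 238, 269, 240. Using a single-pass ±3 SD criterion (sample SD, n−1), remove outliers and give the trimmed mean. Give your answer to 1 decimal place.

n = 13, ΣRT = 4385, M = 337.308
Σ(x−M)² = 885958.77; s = √(885958.77/12) = 271.717
Cutoffs: 337.308 ± 3·271.717 → [-477.8, 1152.5]
Outside: 1235 → excluded.
Retained (n=12): Σ = 3150, mean = 3150/12 = 262.500

262.5 ms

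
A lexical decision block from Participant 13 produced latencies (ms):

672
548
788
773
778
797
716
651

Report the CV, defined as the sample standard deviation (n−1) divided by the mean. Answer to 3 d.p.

0.122

n = 8, Σ = 5723, M = 715.3750
Σ(x−M)² = 53219.875; s = √(53219.875/7) = 87.1943
CV = 87.1943 / 715.3750 = 0.12189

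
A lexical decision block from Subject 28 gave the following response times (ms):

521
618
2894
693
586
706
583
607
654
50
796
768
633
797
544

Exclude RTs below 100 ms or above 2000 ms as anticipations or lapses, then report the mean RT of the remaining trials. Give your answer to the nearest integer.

654 ms

Excluded: 50, 2894
Retained (n=13): Σ = 8506
Mean = 8506/13 = 654.3077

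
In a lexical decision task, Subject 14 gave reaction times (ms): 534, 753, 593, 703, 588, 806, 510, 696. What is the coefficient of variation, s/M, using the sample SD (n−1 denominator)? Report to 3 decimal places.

0.165

n = 8, Σ = 5183, M = 647.8750
Σ(x−M)² = 79982.875; s = √(79982.875/7) = 106.8931
CV = 106.8931 / 647.8750 = 0.16499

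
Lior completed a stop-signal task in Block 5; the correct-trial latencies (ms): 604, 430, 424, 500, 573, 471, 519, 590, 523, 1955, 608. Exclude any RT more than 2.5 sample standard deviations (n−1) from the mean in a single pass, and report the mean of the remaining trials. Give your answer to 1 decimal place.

n = 11, ΣRT = 7197, M = 654.273
Σ(x−M)² = 1903540.18; s = √(1903540.18/10) = 436.296
Cutoffs: 654.273 ± 2.5·436.296 → [-436.5, 1745.0]
Outside: 1955 → excluded.
Retained (n=10): Σ = 5242, mean = 5242/10 = 524.200

524.2 ms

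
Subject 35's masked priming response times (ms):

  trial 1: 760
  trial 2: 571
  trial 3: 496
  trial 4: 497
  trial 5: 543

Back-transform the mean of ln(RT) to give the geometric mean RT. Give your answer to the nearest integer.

ln(RT): 6.6333, 6.3474, 6.2066, 6.2086, 6.2971
Mean ln(RT) = 31.6930/5 = 6.33860
Geometric mean = exp(6.33860) = 566.00 ms

566 ms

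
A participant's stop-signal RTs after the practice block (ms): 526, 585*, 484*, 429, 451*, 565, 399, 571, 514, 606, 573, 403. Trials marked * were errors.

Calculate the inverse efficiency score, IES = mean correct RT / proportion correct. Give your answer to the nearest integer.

679 ms

Correct trials (n=9): 526, 429, 565, 399, 571, 514, 606, 573, 403
Mean correct RT = 4586/9 = 509.5556 ms
Proportion correct = 9/12
IES = 509.5556 / (9/12) = 679.407 ms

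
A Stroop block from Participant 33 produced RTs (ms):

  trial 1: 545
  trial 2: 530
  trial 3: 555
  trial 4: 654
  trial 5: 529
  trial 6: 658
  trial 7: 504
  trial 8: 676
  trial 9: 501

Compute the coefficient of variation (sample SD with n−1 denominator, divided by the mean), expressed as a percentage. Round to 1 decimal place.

n = 9, Σ = 5152, M = 572.4444
Σ(x−M)² = 39230.222; s = √(39230.222/8) = 70.0270
CV = 70.0270 / 572.4444 = 0.12233 = 12.233%

12.2%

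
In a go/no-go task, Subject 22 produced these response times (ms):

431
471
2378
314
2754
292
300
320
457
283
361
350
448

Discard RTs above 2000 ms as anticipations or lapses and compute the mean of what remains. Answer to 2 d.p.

366.09 ms

Excluded: 2378, 2754
Retained (n=11): Σ = 4027
Mean = 4027/11 = 366.0909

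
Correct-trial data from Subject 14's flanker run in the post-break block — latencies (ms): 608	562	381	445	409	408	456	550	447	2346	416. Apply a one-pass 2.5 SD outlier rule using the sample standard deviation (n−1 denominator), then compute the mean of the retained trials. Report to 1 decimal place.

468.2 ms

n = 11, ΣRT = 7028, M = 638.909
Σ(x−M)² = 3259202.91; s = √(3259202.91/10) = 570.894
Cutoffs: 638.909 ± 2.5·570.894 → [-788.3, 2066.1]
Outside: 2346 → excluded.
Retained (n=10): Σ = 4682, mean = 4682/10 = 468.200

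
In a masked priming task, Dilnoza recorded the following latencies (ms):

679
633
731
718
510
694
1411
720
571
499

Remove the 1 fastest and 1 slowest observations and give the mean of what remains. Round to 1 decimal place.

Sorted: 499, 510, 571, 633, 679, 694, 718, 720, 731, 1411
Drop lowest 1 (499) and highest 1 (1411)
Remaining (n=8): Σ = 5256, mean = 5256/8 = 657.000

657.0 ms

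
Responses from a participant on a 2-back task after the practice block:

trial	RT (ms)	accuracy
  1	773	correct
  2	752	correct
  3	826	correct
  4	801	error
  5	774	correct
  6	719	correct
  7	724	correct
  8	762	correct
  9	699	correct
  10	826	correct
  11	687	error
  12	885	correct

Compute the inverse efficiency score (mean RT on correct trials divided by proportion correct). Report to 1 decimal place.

Correct trials (n=10): 773, 752, 826, 774, 719, 724, 762, 699, 826, 885
Mean correct RT = 7740/10 = 774.0000 ms
Proportion correct = 10/12
IES = 774.0000 / (10/12) = 928.800 ms

928.8 ms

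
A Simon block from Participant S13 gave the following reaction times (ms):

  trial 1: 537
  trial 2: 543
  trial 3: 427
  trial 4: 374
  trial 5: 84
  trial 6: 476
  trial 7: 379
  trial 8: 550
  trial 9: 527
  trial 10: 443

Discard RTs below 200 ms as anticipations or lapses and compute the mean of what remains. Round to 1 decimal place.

472.9 ms

Excluded: 84
Retained (n=9): Σ = 4256
Mean = 4256/9 = 472.8889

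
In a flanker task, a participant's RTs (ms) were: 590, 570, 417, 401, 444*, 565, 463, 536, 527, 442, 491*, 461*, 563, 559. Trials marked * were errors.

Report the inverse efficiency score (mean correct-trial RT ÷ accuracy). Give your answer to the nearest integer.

652 ms

Correct trials (n=11): 590, 570, 417, 401, 565, 463, 536, 527, 442, 563, 559
Mean correct RT = 5633/11 = 512.0909 ms
Proportion correct = 11/14
IES = 512.0909 / (11/14) = 651.752 ms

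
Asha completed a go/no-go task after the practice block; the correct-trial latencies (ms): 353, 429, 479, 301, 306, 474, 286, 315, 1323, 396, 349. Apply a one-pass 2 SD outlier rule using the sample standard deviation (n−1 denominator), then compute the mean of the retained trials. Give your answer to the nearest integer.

369 ms

n = 11, ΣRT = 5011, M = 455.545
Σ(x−M)² = 874232.73; s = √(874232.73/10) = 295.674
Cutoffs: 455.545 ± 2·295.674 → [-135.8, 1046.9]
Outside: 1323 → excluded.
Retained (n=10): Σ = 3688, mean = 3688/10 = 368.800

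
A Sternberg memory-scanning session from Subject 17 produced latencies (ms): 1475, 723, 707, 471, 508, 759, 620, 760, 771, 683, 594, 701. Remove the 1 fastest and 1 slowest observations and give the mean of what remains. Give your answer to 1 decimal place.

Sorted: 471, 508, 594, 620, 683, 701, 707, 723, 759, 760, 771, 1475
Drop lowest 1 (471) and highest 1 (1475)
Remaining (n=10): Σ = 6826, mean = 6826/10 = 682.600

682.6 ms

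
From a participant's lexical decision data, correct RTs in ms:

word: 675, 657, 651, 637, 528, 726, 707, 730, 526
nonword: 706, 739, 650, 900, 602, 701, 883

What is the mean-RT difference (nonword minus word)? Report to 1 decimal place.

91.6 ms

M(word) = 5837/9 = 648.556
M(nonword) = 5181/7 = 740.143
Difference = 740.143 − 648.556 = 91.587 ms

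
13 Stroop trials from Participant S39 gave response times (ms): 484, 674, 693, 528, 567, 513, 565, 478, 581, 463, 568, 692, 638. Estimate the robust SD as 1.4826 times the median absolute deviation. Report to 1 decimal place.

105.3 ms

Sorted: 463, 478, 484, 513, 528, 565, 567, 568, 581, 638, 674, 692, 693 → median = 567
|x − 567| sorted: 0, 1, 2, 14, 39, 54, 71, 83, 89, 104, 107, 125, 126 → MAD = 71
Robust SD ≈ 1.4826 × 71 = 105.265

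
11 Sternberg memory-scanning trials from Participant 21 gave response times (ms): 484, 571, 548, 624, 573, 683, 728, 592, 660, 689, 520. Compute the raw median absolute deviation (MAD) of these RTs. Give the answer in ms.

Sorted: 484, 520, 548, 571, 573, 592, 624, 660, 683, 689, 728 → median = 592
|x − 592|: 108, 21, 44, 32, 19, 91, 136, 0, 68, 97, 72
Sorted deviations: 0, 19, 21, 32, 44, 68, 72, 91, 97, 108, 136 → MAD = 68

68 ms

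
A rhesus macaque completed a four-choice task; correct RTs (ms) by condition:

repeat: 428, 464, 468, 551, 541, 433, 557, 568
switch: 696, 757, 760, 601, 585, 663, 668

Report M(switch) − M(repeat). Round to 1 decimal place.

M(repeat) = 4010/8 = 501.250
M(switch) = 4730/7 = 675.714
Difference = 675.714 − 501.250 = 174.464 ms

174.5 ms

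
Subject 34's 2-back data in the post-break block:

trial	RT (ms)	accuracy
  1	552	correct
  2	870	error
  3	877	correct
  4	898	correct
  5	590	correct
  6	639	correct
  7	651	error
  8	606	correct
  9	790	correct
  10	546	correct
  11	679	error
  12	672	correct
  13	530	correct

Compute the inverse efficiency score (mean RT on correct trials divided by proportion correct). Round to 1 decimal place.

Correct trials (n=10): 552, 877, 898, 590, 639, 606, 790, 546, 672, 530
Mean correct RT = 6700/10 = 670.0000 ms
Proportion correct = 10/13
IES = 670.0000 / (10/13) = 871.000 ms

871.0 ms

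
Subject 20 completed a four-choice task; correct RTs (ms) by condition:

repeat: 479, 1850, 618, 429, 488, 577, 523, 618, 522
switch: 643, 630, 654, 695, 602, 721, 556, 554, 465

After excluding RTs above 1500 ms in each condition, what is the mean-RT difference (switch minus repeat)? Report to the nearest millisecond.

82 ms

repeat: exclude 1850
M(repeat) = 4254/8 = 531.750
M(switch) = 5520/9 = 613.333
Difference = 613.333 − 531.750 = 81.583 ms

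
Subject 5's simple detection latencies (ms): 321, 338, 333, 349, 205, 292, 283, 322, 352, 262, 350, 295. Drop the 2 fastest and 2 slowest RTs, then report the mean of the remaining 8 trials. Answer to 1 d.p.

Sorted: 205, 262, 283, 292, 295, 321, 322, 333, 338, 349, 350, 352
Drop lowest 2 (205, 262) and highest 2 (350, 352)
Remaining (n=8): Σ = 2533, mean = 2533/8 = 316.625

316.6 ms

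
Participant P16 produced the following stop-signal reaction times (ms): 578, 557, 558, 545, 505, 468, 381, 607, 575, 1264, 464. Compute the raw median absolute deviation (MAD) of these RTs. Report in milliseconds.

Sorted: 381, 464, 468, 505, 545, 557, 558, 575, 578, 607, 1264 → median = 557
|x − 557|: 21, 0, 1, 12, 52, 89, 176, 50, 18, 707, 93
Sorted deviations: 0, 1, 12, 18, 21, 50, 52, 89, 93, 176, 707 → MAD = 50

50 ms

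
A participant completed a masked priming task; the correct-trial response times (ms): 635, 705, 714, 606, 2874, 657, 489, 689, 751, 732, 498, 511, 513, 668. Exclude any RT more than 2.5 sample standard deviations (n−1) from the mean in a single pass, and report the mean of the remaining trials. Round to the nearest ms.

n = 14, ΣRT = 11042, M = 788.714
Σ(x−M)² = 4792008.86; s = √(4792008.86/13) = 607.138
Cutoffs: 788.714 ± 2.5·607.138 → [-729.1, 2306.6]
Outside: 2874 → excluded.
Retained (n=13): Σ = 8168, mean = 8168/13 = 628.308

628 ms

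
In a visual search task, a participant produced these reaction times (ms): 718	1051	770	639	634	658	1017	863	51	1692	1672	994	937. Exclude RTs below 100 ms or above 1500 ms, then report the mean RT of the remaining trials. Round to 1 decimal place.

Excluded: 51, 1672, 1692
Retained (n=10): Σ = 8281
Mean = 8281/10 = 828.1000

828.1 ms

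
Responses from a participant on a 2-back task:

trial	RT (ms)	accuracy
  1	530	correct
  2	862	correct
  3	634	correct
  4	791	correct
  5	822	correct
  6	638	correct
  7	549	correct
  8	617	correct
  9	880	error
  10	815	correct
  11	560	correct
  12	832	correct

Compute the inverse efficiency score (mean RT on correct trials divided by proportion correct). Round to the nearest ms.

Correct trials (n=11): 530, 862, 634, 791, 822, 638, 549, 617, 815, 560, 832
Mean correct RT = 7650/11 = 695.4545 ms
Proportion correct = 11/12
IES = 695.4545 / (11/12) = 758.678 ms

759 ms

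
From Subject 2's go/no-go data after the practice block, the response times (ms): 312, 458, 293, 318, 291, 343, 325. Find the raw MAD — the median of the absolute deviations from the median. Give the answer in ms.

Sorted: 291, 293, 312, 318, 325, 343, 458 → median = 318
|x − 318|: 6, 140, 25, 0, 27, 25, 7
Sorted deviations: 0, 6, 7, 25, 25, 27, 140 → MAD = 25

25 ms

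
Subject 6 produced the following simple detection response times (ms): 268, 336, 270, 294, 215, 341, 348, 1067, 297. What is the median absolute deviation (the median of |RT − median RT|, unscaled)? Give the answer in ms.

Sorted: 215, 268, 270, 294, 297, 336, 341, 348, 1067 → median = 297
|x − 297|: 29, 39, 27, 3, 82, 44, 51, 770, 0
Sorted deviations: 0, 3, 27, 29, 39, 44, 51, 82, 770 → MAD = 39

39 ms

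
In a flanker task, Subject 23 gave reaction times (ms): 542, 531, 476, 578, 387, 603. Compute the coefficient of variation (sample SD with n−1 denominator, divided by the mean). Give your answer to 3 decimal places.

n = 6, Σ = 3117, M = 519.5000
Σ(x−M)² = 30481.500; s = √(30481.500/5) = 78.0788
CV = 78.0788 / 519.5000 = 0.15030

0.150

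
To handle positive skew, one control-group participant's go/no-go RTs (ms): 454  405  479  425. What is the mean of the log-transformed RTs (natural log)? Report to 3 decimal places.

ln(RT): 6.1181, 6.0039, 6.1717, 6.0521
Σ ln(RT) = 24.3458
Mean = 24.3458/4 = 6.08644

6.086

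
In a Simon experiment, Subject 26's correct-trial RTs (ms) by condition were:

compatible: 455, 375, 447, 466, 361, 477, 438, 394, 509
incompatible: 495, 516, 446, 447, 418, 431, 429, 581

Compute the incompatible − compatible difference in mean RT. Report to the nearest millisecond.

35 ms

M(compatible) = 3922/9 = 435.778
M(incompatible) = 3763/8 = 470.375
Difference = 470.375 − 435.778 = 34.597 ms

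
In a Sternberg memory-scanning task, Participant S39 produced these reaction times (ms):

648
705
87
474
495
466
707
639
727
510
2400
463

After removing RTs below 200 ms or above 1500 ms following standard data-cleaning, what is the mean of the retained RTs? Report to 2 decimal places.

Excluded: 87, 2400
Retained (n=10): Σ = 5834
Mean = 5834/10 = 583.4000

583.40 ms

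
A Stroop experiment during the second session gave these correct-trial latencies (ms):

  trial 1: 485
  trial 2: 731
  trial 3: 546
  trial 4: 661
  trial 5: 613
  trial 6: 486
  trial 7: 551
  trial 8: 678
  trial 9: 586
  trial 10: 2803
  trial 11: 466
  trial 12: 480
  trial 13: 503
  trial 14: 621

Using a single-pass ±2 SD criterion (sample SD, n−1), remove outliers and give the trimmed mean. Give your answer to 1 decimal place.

n = 14, ΣRT = 10210, M = 729.286
Σ(x−M)² = 4720276.86; s = √(4720276.86/13) = 602.576
Cutoffs: 729.286 ± 2·602.576 → [-475.9, 1934.4]
Outside: 2803 → excluded.
Retained (n=13): Σ = 7407, mean = 7407/13 = 569.769

569.8 ms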